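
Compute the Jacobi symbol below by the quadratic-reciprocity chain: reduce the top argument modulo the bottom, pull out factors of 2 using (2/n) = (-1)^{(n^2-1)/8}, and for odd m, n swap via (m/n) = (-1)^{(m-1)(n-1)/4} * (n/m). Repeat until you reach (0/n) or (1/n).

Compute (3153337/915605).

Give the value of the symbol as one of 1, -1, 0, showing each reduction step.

1

(3153337/915605) = (406522/915605)   [reduce mod 915605]
406522 = 2^1·203261; (2/915605) = -1 since 915605 mod 8 = 5, so (406522/915605) = (-1)^1·(203261/915605); sign now -1
reciprocity: (203261/915605) = +1·(915605/203261) since 203261 mod 4 = 1, 915605 mod 4 = 1; sign now -1
(915605/203261) = (102561/203261)   [reduce mod 203261]
reciprocity: (102561/203261) = +1·(203261/102561) since 102561 mod 4 = 1, 203261 mod 4 = 1; sign now -1
(203261/102561) = (100700/102561)   [reduce mod 102561]
100700 = 2^2·25175; (2/102561) = +1 since 102561 mod 8 = 1, so (100700/102561) = (+1)^2·(25175/102561); sign now -1
reciprocity: (25175/102561) = +1·(102561/25175) since 25175 mod 4 = 3, 102561 mod 4 = 1; sign now -1
(102561/25175) = (1861/25175)   [reduce mod 25175]
reciprocity: (1861/25175) = +1·(25175/1861) since 1861 mod 4 = 1, 25175 mod 4 = 3; sign now -1
(25175/1861) = (982/1861)   [reduce mod 1861]
982 = 2^1·491; (2/1861) = -1 since 1861 mod 8 = 5, so (982/1861) = (-1)^1·(491/1861); sign now +1
reciprocity: (491/1861) = +1·(1861/491) since 491 mod 4 = 3, 1861 mod 4 = 1; sign now +1
(1861/491) = (388/491)   [reduce mod 491]
388 = 2^2·97; (2/491) = -1 since 491 mod 8 = 3, so (388/491) = (-1)^2·(97/491); sign now +1
reciprocity: (97/491) = +1·(491/97) since 97 mod 4 = 1, 491 mod 4 = 3; sign now +1
(491/97) = (6/97)   [reduce mod 97]
6 = 2^1·3; (2/97) = +1 since 97 mod 8 = 1, so (6/97) = (+1)^1·(3/97); sign now +1
reciprocity: (3/97) = +1·(97/3) since 3 mod 4 = 3, 97 mod 4 = 1; sign now +1
(97/3) = (1/3)   [reduce mod 3]
(1/3) = 1; final value = sign = +1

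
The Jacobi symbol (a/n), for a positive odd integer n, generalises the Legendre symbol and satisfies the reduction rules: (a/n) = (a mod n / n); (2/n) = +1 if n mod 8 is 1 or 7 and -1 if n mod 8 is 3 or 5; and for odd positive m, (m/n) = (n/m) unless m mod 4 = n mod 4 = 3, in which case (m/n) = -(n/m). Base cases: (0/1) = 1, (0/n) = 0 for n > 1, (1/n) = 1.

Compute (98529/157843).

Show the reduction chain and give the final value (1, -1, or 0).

-1

reciprocity: (98529/157843) = +1·(157843/98529) since 98529 mod 4 = 1, 157843 mod 4 = 3; sign now +1
(157843/98529) = (59314/98529)   [reduce mod 98529]
59314 = 2^1·29657; (2/98529) = +1 since 98529 mod 8 = 1, so (59314/98529) = (+1)^1·(29657/98529); sign now +1
reciprocity: (29657/98529) = +1·(98529/29657) since 29657 mod 4 = 1, 98529 mod 4 = 1; sign now +1
(98529/29657) = (9558/29657)   [reduce mod 29657]
9558 = 2^1·4779; (2/29657) = +1 since 29657 mod 8 = 1, so (9558/29657) = (+1)^1·(4779/29657); sign now +1
reciprocity: (4779/29657) = +1·(29657/4779) since 4779 mod 4 = 3, 29657 mod 4 = 1; sign now +1
(29657/4779) = (983/4779)   [reduce mod 4779]
reciprocity: (983/4779) = -1·(4779/983) since 983 mod 4 = 3, 4779 mod 4 = 3; sign now -1
(4779/983) = (847/983)   [reduce mod 983]
reciprocity: (847/983) = -1·(983/847) since 847 mod 4 = 3, 983 mod 4 = 3; sign now +1
(983/847) = (136/847)   [reduce mod 847]
136 = 2^3·17; (2/847) = +1 since 847 mod 8 = 7, so (136/847) = (+1)^3·(17/847); sign now +1
reciprocity: (17/847) = +1·(847/17) since 17 mod 4 = 1, 847 mod 4 = 3; sign now +1
(847/17) = (14/17)   [reduce mod 17]
14 = 2^1·7; (2/17) = +1 since 17 mod 8 = 1, so (14/17) = (+1)^1·(7/17); sign now +1
reciprocity: (7/17) = +1·(17/7) since 7 mod 4 = 3, 17 mod 4 = 1; sign now +1
(17/7) = (3/7)   [reduce mod 7]
reciprocity: (3/7) = -1·(7/3) since 3 mod 4 = 3, 7 mod 4 = 3; sign now -1
(7/3) = (1/3)   [reduce mod 3]
(1/3) = 1; final value = sign = -1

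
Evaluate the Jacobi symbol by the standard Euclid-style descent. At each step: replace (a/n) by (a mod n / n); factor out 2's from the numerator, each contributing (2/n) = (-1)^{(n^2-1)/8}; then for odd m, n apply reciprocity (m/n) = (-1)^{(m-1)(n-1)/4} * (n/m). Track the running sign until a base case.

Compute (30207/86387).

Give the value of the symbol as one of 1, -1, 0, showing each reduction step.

1

reciprocity: (30207/86387) = -1·(86387/30207) since 30207 mod 4 = 3, 86387 mod 4 = 3; sign now -1
(86387/30207) = (25973/30207)   [reduce mod 30207]
reciprocity: (25973/30207) = +1·(30207/25973) since 25973 mod 4 = 1, 30207 mod 4 = 3; sign now -1
(30207/25973) = (4234/25973)   [reduce mod 25973]
4234 = 2^1·2117; (2/25973) = -1 since 25973 mod 8 = 5, so (4234/25973) = (-1)^1·(2117/25973); sign now +1
reciprocity: (2117/25973) = +1·(25973/2117) since 2117 mod 4 = 1, 25973 mod 4 = 1; sign now +1
(25973/2117) = (569/2117)   [reduce mod 2117]
reciprocity: (569/2117) = +1·(2117/569) since 569 mod 4 = 1, 2117 mod 4 = 1; sign now +1
(2117/569) = (410/569)   [reduce mod 569]
410 = 2^1·205; (2/569) = +1 since 569 mod 8 = 1, so (410/569) = (+1)^1·(205/569); sign now +1
reciprocity: (205/569) = +1·(569/205) since 205 mod 4 = 1, 569 mod 4 = 1; sign now +1
(569/205) = (159/205)   [reduce mod 205]
reciprocity: (159/205) = +1·(205/159) since 159 mod 4 = 3, 205 mod 4 = 1; sign now +1
(205/159) = (46/159)   [reduce mod 159]
46 = 2^1·23; (2/159) = +1 since 159 mod 8 = 7, so (46/159) = (+1)^1·(23/159); sign now +1
reciprocity: (23/159) = -1·(159/23) since 23 mod 4 = 3, 159 mod 4 = 3; sign now -1
(159/23) = (21/23)   [reduce mod 23]
reciprocity: (21/23) = +1·(23/21) since 21 mod 4 = 1, 23 mod 4 = 3; sign now -1
(23/21) = (2/21)   [reduce mod 21]
2 = 2^1·1; (2/21) = -1 since 21 mod 8 = 5, so (2/21) = (-1)^1·(1/21); sign now +1
(1/21) = 1; final value = sign = +1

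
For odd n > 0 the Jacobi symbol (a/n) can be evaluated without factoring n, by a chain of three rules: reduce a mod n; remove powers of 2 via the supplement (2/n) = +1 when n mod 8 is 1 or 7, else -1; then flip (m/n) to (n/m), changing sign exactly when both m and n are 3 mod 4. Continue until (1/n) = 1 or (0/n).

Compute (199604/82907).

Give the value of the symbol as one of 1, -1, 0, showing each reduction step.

(199604/82907): 199604 mod 82907 = 33790, so (199604/82907) = (33790/82907)
factor out 2^1: 33790 = 2^1·16895; with 82907 mod 8 = 3, (2/82907) = -1; sign now -1; continue with (16895/82907)
flip (16895/82907) -> (82907/16895): both odd, 16895 mod 4 = 3, 82907 mod 4 = 3, so the flip contributes -1; sign now +1
(82907/16895): 82907 mod 16895 = 15327, so (82907/16895) = (15327/16895)
flip (15327/16895) -> (16895/15327): both odd, 15327 mod 4 = 3, 16895 mod 4 = 3, so the flip contributes -1; sign now -1
(16895/15327): 16895 mod 15327 = 1568, so (16895/15327) = (1568/15327)
factor out 2^5: 1568 = 2^5·49; with 15327 mod 8 = 7, (2/15327) = +1; sign now -1; continue with (49/15327)
flip (49/15327) -> (15327/49): both odd, 49 mod 4 = 1, 15327 mod 4 = 3, so the flip contributes +1; sign now -1
(15327/49): 15327 mod 49 = 39, so (15327/49) = (39/49)
flip (39/49) -> (49/39): both odd, 39 mod 4 = 3, 49 mod 4 = 1, so the flip contributes +1; sign now -1
(49/39): 49 mod 39 = 10, so (49/39) = (10/39)
factor out 2^1: 10 = 2^1·5; with 39 mod 8 = 7, (2/39) = +1; sign now -1; continue with (5/39)
flip (5/39) -> (39/5): both odd, 5 mod 4 = 1, 39 mod 4 = 3, so the flip contributes +1; sign now -1
(39/5): 39 mod 5 = 4, so (39/5) = (4/5)
factor out 2^2: 4 = 2^2·1; with 5 mod 8 = 5, (2/5) = -1; sign now -1; continue with (1/5)
reached (1/5) = 1, so the symbol is -1

-1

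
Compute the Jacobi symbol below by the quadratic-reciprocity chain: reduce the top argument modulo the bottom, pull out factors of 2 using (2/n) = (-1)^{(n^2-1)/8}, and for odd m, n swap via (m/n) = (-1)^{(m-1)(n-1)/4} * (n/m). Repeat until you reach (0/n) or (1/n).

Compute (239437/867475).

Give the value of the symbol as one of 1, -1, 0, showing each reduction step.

reciprocity: (239437/867475) = +1·(867475/239437) since 239437 mod 4 = 1, 867475 mod 4 = 3; sign now +1
(867475/239437) = (149164/239437)   [reduce mod 239437]
149164 = 2^2·37291; (2/239437) = -1 since 239437 mod 8 = 5, so (149164/239437) = (-1)^2·(37291/239437); sign now +1
reciprocity: (37291/239437) = +1·(239437/37291) since 37291 mod 4 = 3, 239437 mod 4 = 1; sign now +1
(239437/37291) = (15691/37291)   [reduce mod 37291]
reciprocity: (15691/37291) = -1·(37291/15691) since 15691 mod 4 = 3, 37291 mod 4 = 3; sign now -1
(37291/15691) = (5909/15691)   [reduce mod 15691]
reciprocity: (5909/15691) = +1·(15691/5909) since 5909 mod 4 = 1, 15691 mod 4 = 3; sign now -1
(15691/5909) = (3873/5909)   [reduce mod 5909]
reciprocity: (3873/5909) = +1·(5909/3873) since 3873 mod 4 = 1, 5909 mod 4 = 1; sign now -1
(5909/3873) = (2036/3873)   [reduce mod 3873]
2036 = 2^2·509; (2/3873) = +1 since 3873 mod 8 = 1, so (2036/3873) = (+1)^2·(509/3873); sign now -1
reciprocity: (509/3873) = +1·(3873/509) since 509 mod 4 = 1, 3873 mod 4 = 1; sign now -1
(3873/509) = (310/509)   [reduce mod 509]
310 = 2^1·155; (2/509) = -1 since 509 mod 8 = 5, so (310/509) = (-1)^1·(155/509); sign now +1
reciprocity: (155/509) = +1·(509/155) since 155 mod 4 = 3, 509 mod 4 = 1; sign now +1
(509/155) = (44/155)   [reduce mod 155]
44 = 2^2·11; (2/155) = -1 since 155 mod 8 = 3, so (44/155) = (-1)^2·(11/155); sign now +1
reciprocity: (11/155) = -1·(155/11) since 11 mod 4 = 3, 155 mod 4 = 3; sign now -1
(155/11) = (1/11)   [reduce mod 11]
(1/11) = 1; final value = sign = -1

-1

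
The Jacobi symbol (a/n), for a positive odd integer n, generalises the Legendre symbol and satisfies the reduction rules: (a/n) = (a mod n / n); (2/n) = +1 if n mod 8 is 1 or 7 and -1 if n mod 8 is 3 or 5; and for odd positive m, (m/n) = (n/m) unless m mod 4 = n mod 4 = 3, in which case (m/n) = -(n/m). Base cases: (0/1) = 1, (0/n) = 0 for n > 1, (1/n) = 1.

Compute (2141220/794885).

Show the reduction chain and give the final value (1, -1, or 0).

(2141220/794885): 2141220 mod 794885 = 551450, so (2141220/794885) = (551450/794885)
factor out 2^1: 551450 = 2^1·275725; with 794885 mod 8 = 5, (2/794885) = -1; sign now -1; continue with (275725/794885)
flip (275725/794885) -> (794885/275725): both odd, 275725 mod 4 = 1, 794885 mod 4 = 1, so the flip contributes +1; sign now -1
(794885/275725): 794885 mod 275725 = 243435, so (794885/275725) = (243435/275725)
flip (243435/275725) -> (275725/243435): both odd, 243435 mod 4 = 3, 275725 mod 4 = 1, so the flip contributes +1; sign now -1
(275725/243435): 275725 mod 243435 = 32290, so (275725/243435) = (32290/243435)
factor out 2^1: 32290 = 2^1·16145; with 243435 mod 8 = 3, (2/243435) = -1; sign now +1; continue with (16145/243435)
flip (16145/243435) -> (243435/16145): both odd, 16145 mod 4 = 1, 243435 mod 4 = 3, so the flip contributes +1; sign now +1
(243435/16145): 243435 mod 16145 = 1260, so (243435/16145) = (1260/16145)
factor out 2^2: 1260 = 2^2·315; with 16145 mod 8 = 1, (2/16145) = +1; sign now +1; continue with (315/16145)
flip (315/16145) -> (16145/315): both odd, 315 mod 4 = 3, 16145 mod 4 = 1, so the flip contributes +1; sign now +1
(16145/315): 16145 mod 315 = 80, so (16145/315) = (80/315)
factor out 2^4: 80 = 2^4·5; with 315 mod 8 = 3, (2/315) = -1; sign now +1; continue with (5/315)
flip (5/315) -> (315/5): both odd, 5 mod 4 = 1, 315 mod 4 = 3, so the flip contributes +1; sign now +1
(315/5): 315 mod 5 = 0, so (315/5) = (0/5)
reached (0/5); gcd(a, n) > 1, so (0/5) = 0 and the symbol is 0

0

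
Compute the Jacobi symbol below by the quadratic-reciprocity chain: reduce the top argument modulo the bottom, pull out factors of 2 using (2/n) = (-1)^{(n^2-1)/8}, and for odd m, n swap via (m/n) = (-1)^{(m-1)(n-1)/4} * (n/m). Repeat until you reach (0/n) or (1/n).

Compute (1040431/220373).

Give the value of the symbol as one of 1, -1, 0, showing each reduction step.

(1040431/220373): 1040431 mod 220373 = 158939, so (1040431/220373) = (158939/220373)
flip (158939/220373) -> (220373/158939): both odd, 158939 mod 4 = 3, 220373 mod 4 = 1, so the flip contributes +1; sign now +1
(220373/158939): 220373 mod 158939 = 61434, so (220373/158939) = (61434/158939)
factor out 2^1: 61434 = 2^1·30717; with 158939 mod 8 = 3, (2/158939) = -1; sign now -1; continue with (30717/158939)
flip (30717/158939) -> (158939/30717): both odd, 30717 mod 4 = 1, 158939 mod 4 = 3, so the flip contributes +1; sign now -1
(158939/30717): 158939 mod 30717 = 5354, so (158939/30717) = (5354/30717)
factor out 2^1: 5354 = 2^1·2677; with 30717 mod 8 = 5, (2/30717) = -1; sign now +1; continue with (2677/30717)
flip (2677/30717) -> (30717/2677): both odd, 2677 mod 4 = 1, 30717 mod 4 = 1, so the flip contributes +1; sign now +1
(30717/2677): 30717 mod 2677 = 1270, so (30717/2677) = (1270/2677)
factor out 2^1: 1270 = 2^1·635; with 2677 mod 8 = 5, (2/2677) = -1; sign now -1; continue with (635/2677)
flip (635/2677) -> (2677/635): both odd, 635 mod 4 = 3, 2677 mod 4 = 1, so the flip contributes +1; sign now -1
(2677/635): 2677 mod 635 = 137, so (2677/635) = (137/635)
flip (137/635) -> (635/137): both odd, 137 mod 4 = 1, 635 mod 4 = 3, so the flip contributes +1; sign now -1
(635/137): 635 mod 137 = 87, so (635/137) = (87/137)
flip (87/137) -> (137/87): both odd, 87 mod 4 = 3, 137 mod 4 = 1, so the flip contributes +1; sign now -1
(137/87): 137 mod 87 = 50, so (137/87) = (50/87)
factor out 2^1: 50 = 2^1·25; with 87 mod 8 = 7, (2/87) = +1; sign now -1; continue with (25/87)
flip (25/87) -> (87/25): both odd, 25 mod 4 = 1, 87 mod 4 = 3, so the flip contributes +1; sign now -1
(87/25): 87 mod 25 = 12, so (87/25) = (12/25)
factor out 2^2: 12 = 2^2·3; with 25 mod 8 = 1, (2/25) = +1; sign now -1; continue with (3/25)
flip (3/25) -> (25/3): both odd, 3 mod 4 = 3, 25 mod 4 = 1, so the flip contributes +1; sign now -1
(25/3): 25 mod 3 = 1, so (25/3) = (1/3)
reached (1/3) = 1, so the symbol is -1

-1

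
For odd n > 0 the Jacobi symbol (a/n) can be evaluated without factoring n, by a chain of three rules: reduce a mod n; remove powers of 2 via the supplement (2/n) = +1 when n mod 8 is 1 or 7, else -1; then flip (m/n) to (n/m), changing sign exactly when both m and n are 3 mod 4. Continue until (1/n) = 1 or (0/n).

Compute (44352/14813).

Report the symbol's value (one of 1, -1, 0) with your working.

-1

(44352/14813): 44352 mod 14813 = 14726, so (44352/14813) = (14726/14813)
factor out 2^1: 14726 = 2^1·7363; with 14813 mod 8 = 5, (2/14813) = -1; sign now -1; continue with (7363/14813)
flip (7363/14813) -> (14813/7363): both odd, 7363 mod 4 = 3, 14813 mod 4 = 1, so the flip contributes +1; sign now -1
(14813/7363): 14813 mod 7363 = 87, so (14813/7363) = (87/7363)
flip (87/7363) -> (7363/87): both odd, 87 mod 4 = 3, 7363 mod 4 = 3, so the flip contributes -1; sign now +1
(7363/87): 7363 mod 87 = 55, so (7363/87) = (55/87)
flip (55/87) -> (87/55): both odd, 55 mod 4 = 3, 87 mod 4 = 3, so the flip contributes -1; sign now -1
(87/55): 87 mod 55 = 32, so (87/55) = (32/55)
factor out 2^5: 32 = 2^5·1; with 55 mod 8 = 7, (2/55) = +1; sign now -1; continue with (1/55)
reached (1/55) = 1, so the symbol is -1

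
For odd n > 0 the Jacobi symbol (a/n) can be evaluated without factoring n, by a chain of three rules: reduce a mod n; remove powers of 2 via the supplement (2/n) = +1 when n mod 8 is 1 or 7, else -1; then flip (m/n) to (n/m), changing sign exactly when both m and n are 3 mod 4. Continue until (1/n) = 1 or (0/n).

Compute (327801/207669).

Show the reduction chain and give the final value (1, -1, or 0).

0

(327801/207669): 327801 mod 207669 = 120132, so (327801/207669) = (120132/207669)
factor out 2^2: 120132 = 2^2·30033; with 207669 mod 8 = 5, (2/207669) = -1; sign now +1; continue with (30033/207669)
flip (30033/207669) -> (207669/30033): both odd, 30033 mod 4 = 1, 207669 mod 4 = 1, so the flip contributes +1; sign now +1
(207669/30033): 207669 mod 30033 = 27471, so (207669/30033) = (27471/30033)
flip (27471/30033) -> (30033/27471): both odd, 27471 mod 4 = 3, 30033 mod 4 = 1, so the flip contributes +1; sign now +1
(30033/27471): 30033 mod 27471 = 2562, so (30033/27471) = (2562/27471)
factor out 2^1: 2562 = 2^1·1281; with 27471 mod 8 = 7, (2/27471) = +1; sign now +1; continue with (1281/27471)
flip (1281/27471) -> (27471/1281): both odd, 1281 mod 4 = 1, 27471 mod 4 = 3, so the flip contributes +1; sign now +1
(27471/1281): 27471 mod 1281 = 570, so (27471/1281) = (570/1281)
factor out 2^1: 570 = 2^1·285; with 1281 mod 8 = 1, (2/1281) = +1; sign now +1; continue with (285/1281)
flip (285/1281) -> (1281/285): both odd, 285 mod 4 = 1, 1281 mod 4 = 1, so the flip contributes +1; sign now +1
(1281/285): 1281 mod 285 = 141, so (1281/285) = (141/285)
flip (141/285) -> (285/141): both odd, 141 mod 4 = 1, 285 mod 4 = 1, so the flip contributes +1; sign now +1
(285/141): 285 mod 141 = 3, so (285/141) = (3/141)
flip (3/141) -> (141/3): both odd, 3 mod 4 = 3, 141 mod 4 = 1, so the flip contributes +1; sign now +1
(141/3): 141 mod 3 = 0, so (141/3) = (0/3)
reached (0/3); gcd(a, n) > 1, so (0/3) = 0 and the symbol is 0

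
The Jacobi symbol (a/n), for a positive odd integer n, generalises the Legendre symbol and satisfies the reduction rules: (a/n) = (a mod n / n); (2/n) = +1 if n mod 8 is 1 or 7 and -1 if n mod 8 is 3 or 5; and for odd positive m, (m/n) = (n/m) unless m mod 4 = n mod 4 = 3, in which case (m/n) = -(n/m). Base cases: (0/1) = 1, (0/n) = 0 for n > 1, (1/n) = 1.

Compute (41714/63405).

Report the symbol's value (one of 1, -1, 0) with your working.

-1

41714 = 2^1·20857; (2/63405) = -1 since 63405 mod 8 = 5, so (41714/63405) = (-1)^1·(20857/63405); sign now -1
reciprocity: (20857/63405) = +1·(63405/20857) since 20857 mod 4 = 1, 63405 mod 4 = 1; sign now -1
(63405/20857) = (834/20857)   [reduce mod 20857]
834 = 2^1·417; (2/20857) = +1 since 20857 mod 8 = 1, so (834/20857) = (+1)^1·(417/20857); sign now -1
reciprocity: (417/20857) = +1·(20857/417) since 417 mod 4 = 1, 20857 mod 4 = 1; sign now -1
(20857/417) = (7/417)   [reduce mod 417]
reciprocity: (7/417) = +1·(417/7) since 7 mod 4 = 3, 417 mod 4 = 1; sign now -1
(417/7) = (4/7)   [reduce mod 7]
4 = 2^2·1; (2/7) = +1 since 7 mod 8 = 7, so (4/7) = (+1)^2·(1/7); sign now -1
(1/7) = 1; final value = sign = -1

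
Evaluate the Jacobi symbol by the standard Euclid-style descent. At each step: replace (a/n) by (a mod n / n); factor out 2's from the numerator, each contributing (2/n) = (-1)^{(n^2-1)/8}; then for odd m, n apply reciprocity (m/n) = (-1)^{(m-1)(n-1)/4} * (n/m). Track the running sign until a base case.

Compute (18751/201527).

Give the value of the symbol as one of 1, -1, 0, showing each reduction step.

reciprocity: (18751/201527) = -1·(201527/18751) since 18751 mod 4 = 3, 201527 mod 4 = 3; sign now -1
(201527/18751) = (14017/18751)   [reduce mod 18751]
reciprocity: (14017/18751) = +1·(18751/14017) since 14017 mod 4 = 1, 18751 mod 4 = 3; sign now -1
(18751/14017) = (4734/14017)   [reduce mod 14017]
4734 = 2^1·2367; (2/14017) = +1 since 14017 mod 8 = 1, so (4734/14017) = (+1)^1·(2367/14017); sign now -1
reciprocity: (2367/14017) = +1·(14017/2367) since 2367 mod 4 = 3, 14017 mod 4 = 1; sign now -1
(14017/2367) = (2182/2367)   [reduce mod 2367]
2182 = 2^1·1091; (2/2367) = +1 since 2367 mod 8 = 7, so (2182/2367) = (+1)^1·(1091/2367); sign now -1
reciprocity: (1091/2367) = -1·(2367/1091) since 1091 mod 4 = 3, 2367 mod 4 = 3; sign now +1
(2367/1091) = (185/1091)   [reduce mod 1091]
reciprocity: (185/1091) = +1·(1091/185) since 185 mod 4 = 1, 1091 mod 4 = 3; sign now +1
(1091/185) = (166/185)   [reduce mod 185]
166 = 2^1·83; (2/185) = +1 since 185 mod 8 = 1, so (166/185) = (+1)^1·(83/185); sign now +1
reciprocity: (83/185) = +1·(185/83) since 83 mod 4 = 3, 185 mod 4 = 1; sign now +1
(185/83) = (19/83)   [reduce mod 83]
reciprocity: (19/83) = -1·(83/19) since 19 mod 4 = 3, 83 mod 4 = 3; sign now -1
(83/19) = (7/19)   [reduce mod 19]
reciprocity: (7/19) = -1·(19/7) since 7 mod 4 = 3, 19 mod 4 = 3; sign now +1
(19/7) = (5/7)   [reduce mod 7]
reciprocity: (5/7) = +1·(7/5) since 5 mod 4 = 1, 7 mod 4 = 3; sign now +1
(7/5) = (2/5)   [reduce mod 5]
2 = 2^1·1; (2/5) = -1 since 5 mod 8 = 5, so (2/5) = (-1)^1·(1/5); sign now -1
(1/5) = 1; final value = sign = -1

-1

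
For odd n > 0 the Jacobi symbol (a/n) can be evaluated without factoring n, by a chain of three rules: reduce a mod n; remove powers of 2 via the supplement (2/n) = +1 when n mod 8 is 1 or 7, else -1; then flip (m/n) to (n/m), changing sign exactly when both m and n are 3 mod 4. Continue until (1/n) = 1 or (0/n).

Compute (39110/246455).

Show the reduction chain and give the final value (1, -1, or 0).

factor out 2^1: 39110 = 2^1·19555; with 246455 mod 8 = 7, (2/246455) = +1; sign now +1; continue with (19555/246455)
flip (19555/246455) -> (246455/19555): both odd, 19555 mod 4 = 3, 246455 mod 4 = 3, so the flip contributes -1; sign now -1
(246455/19555): 246455 mod 19555 = 11795, so (246455/19555) = (11795/19555)
flip (11795/19555) -> (19555/11795): both odd, 11795 mod 4 = 3, 19555 mod 4 = 3, so the flip contributes -1; sign now +1
(19555/11795): 19555 mod 11795 = 7760, so (19555/11795) = (7760/11795)
factor out 2^4: 7760 = 2^4·485; with 11795 mod 8 = 3, (2/11795) = -1; sign now +1; continue with (485/11795)
flip (485/11795) -> (11795/485): both odd, 485 mod 4 = 1, 11795 mod 4 = 3, so the flip contributes +1; sign now +1
(11795/485): 11795 mod 485 = 155, so (11795/485) = (155/485)
flip (155/485) -> (485/155): both odd, 155 mod 4 = 3, 485 mod 4 = 1, so the flip contributes +1; sign now +1
(485/155): 485 mod 155 = 20, so (485/155) = (20/155)
factor out 2^2: 20 = 2^2·5; with 155 mod 8 = 3, (2/155) = -1; sign now +1; continue with (5/155)
flip (5/155) -> (155/5): both odd, 5 mod 4 = 1, 155 mod 4 = 3, so the flip contributes +1; sign now +1
(155/5): 155 mod 5 = 0, so (155/5) = (0/5)
reached (0/5); gcd(a, n) > 1, so (0/5) = 0 and the symbol is 0

0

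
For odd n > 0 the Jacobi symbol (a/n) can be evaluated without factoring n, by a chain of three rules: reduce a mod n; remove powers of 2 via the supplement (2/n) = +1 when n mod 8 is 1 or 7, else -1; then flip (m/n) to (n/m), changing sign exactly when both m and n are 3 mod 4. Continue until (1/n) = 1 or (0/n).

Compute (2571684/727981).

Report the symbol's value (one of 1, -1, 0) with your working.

1

(2571684/727981): 2571684 mod 727981 = 387741, so (2571684/727981) = (387741/727981)
flip (387741/727981) -> (727981/387741): both odd, 387741 mod 4 = 1, 727981 mod 4 = 1, so the flip contributes +1; sign now +1
(727981/387741): 727981 mod 387741 = 340240, so (727981/387741) = (340240/387741)
factor out 2^4: 340240 = 2^4·21265; with 387741 mod 8 = 5, (2/387741) = -1; sign now +1; continue with (21265/387741)
flip (21265/387741) -> (387741/21265): both odd, 21265 mod 4 = 1, 387741 mod 4 = 1, so the flip contributes +1; sign now +1
(387741/21265): 387741 mod 21265 = 4971, so (387741/21265) = (4971/21265)
flip (4971/21265) -> (21265/4971): both odd, 4971 mod 4 = 3, 21265 mod 4 = 1, so the flip contributes +1; sign now +1
(21265/4971): 21265 mod 4971 = 1381, so (21265/4971) = (1381/4971)
flip (1381/4971) -> (4971/1381): both odd, 1381 mod 4 = 1, 4971 mod 4 = 3, so the flip contributes +1; sign now +1
(4971/1381): 4971 mod 1381 = 828, so (4971/1381) = (828/1381)
factor out 2^2: 828 = 2^2·207; with 1381 mod 8 = 5, (2/1381) = -1; sign now +1; continue with (207/1381)
flip (207/1381) -> (1381/207): both odd, 207 mod 4 = 3, 1381 mod 4 = 1, so the flip contributes +1; sign now +1
(1381/207): 1381 mod 207 = 139, so (1381/207) = (139/207)
flip (139/207) -> (207/139): both odd, 139 mod 4 = 3, 207 mod 4 = 3, so the flip contributes -1; sign now -1
(207/139): 207 mod 139 = 68, so (207/139) = (68/139)
factor out 2^2: 68 = 2^2·17; with 139 mod 8 = 3, (2/139) = -1; sign now -1; continue with (17/139)
flip (17/139) -> (139/17): both odd, 17 mod 4 = 1, 139 mod 4 = 3, so the flip contributes +1; sign now -1
(139/17): 139 mod 17 = 3, so (139/17) = (3/17)
flip (3/17) -> (17/3): both odd, 3 mod 4 = 3, 17 mod 4 = 1, so the flip contributes +1; sign now -1
(17/3): 17 mod 3 = 2, so (17/3) = (2/3)
factor out 2^1: 2 = 2^1·1; with 3 mod 8 = 3, (2/3) = -1; sign now +1; continue with (1/3)
reached (1/3) = 1, so the symbol is +1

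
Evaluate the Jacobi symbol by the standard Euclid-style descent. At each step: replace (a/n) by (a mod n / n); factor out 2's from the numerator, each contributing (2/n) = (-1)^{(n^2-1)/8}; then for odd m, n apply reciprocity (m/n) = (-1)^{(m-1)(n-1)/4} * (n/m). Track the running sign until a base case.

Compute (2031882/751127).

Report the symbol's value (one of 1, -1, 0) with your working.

(2031882/751127): 2031882 mod 751127 = 529628, so (2031882/751127) = (529628/751127)
factor out 2^2: 529628 = 2^2·132407; with 751127 mod 8 = 7, (2/751127) = +1; sign now +1; continue with (132407/751127)
flip (132407/751127) -> (751127/132407): both odd, 132407 mod 4 = 3, 751127 mod 4 = 3, so the flip contributes -1; sign now -1
(751127/132407): 751127 mod 132407 = 89092, so (751127/132407) = (89092/132407)
factor out 2^2: 89092 = 2^2·22273; with 132407 mod 8 = 7, (2/132407) = +1; sign now -1; continue with (22273/132407)
flip (22273/132407) -> (132407/22273): both odd, 22273 mod 4 = 1, 132407 mod 4 = 3, so the flip contributes +1; sign now -1
(132407/22273): 132407 mod 22273 = 21042, so (132407/22273) = (21042/22273)
factor out 2^1: 21042 = 2^1·10521; with 22273 mod 8 = 1, (2/22273) = +1; sign now -1; continue with (10521/22273)
flip (10521/22273) -> (22273/10521): both odd, 10521 mod 4 = 1, 22273 mod 4 = 1, so the flip contributes +1; sign now -1
(22273/10521): 22273 mod 10521 = 1231, so (22273/10521) = (1231/10521)
flip (1231/10521) -> (10521/1231): both odd, 1231 mod 4 = 3, 10521 mod 4 = 1, so the flip contributes +1; sign now -1
(10521/1231): 10521 mod 1231 = 673, so (10521/1231) = (673/1231)
flip (673/1231) -> (1231/673): both odd, 673 mod 4 = 1, 1231 mod 4 = 3, so the flip contributes +1; sign now -1
(1231/673): 1231 mod 673 = 558, so (1231/673) = (558/673)
factor out 2^1: 558 = 2^1·279; with 673 mod 8 = 1, (2/673) = +1; sign now -1; continue with (279/673)
flip (279/673) -> (673/279): both odd, 279 mod 4 = 3, 673 mod 4 = 1, so the flip contributes +1; sign now -1
(673/279): 673 mod 279 = 115, so (673/279) = (115/279)
flip (115/279) -> (279/115): both odd, 115 mod 4 = 3, 279 mod 4 = 3, so the flip contributes -1; sign now +1
(279/115): 279 mod 115 = 49, so (279/115) = (49/115)
flip (49/115) -> (115/49): both odd, 49 mod 4 = 1, 115 mod 4 = 3, so the flip contributes +1; sign now +1
(115/49): 115 mod 49 = 17, so (115/49) = (17/49)
flip (17/49) -> (49/17): both odd, 17 mod 4 = 1, 49 mod 4 = 1, so the flip contributes +1; sign now +1
(49/17): 49 mod 17 = 15, so (49/17) = (15/17)
flip (15/17) -> (17/15): both odd, 15 mod 4 = 3, 17 mod 4 = 1, so the flip contributes +1; sign now +1
(17/15): 17 mod 15 = 2, so (17/15) = (2/15)
factor out 2^1: 2 = 2^1·1; with 15 mod 8 = 7, (2/15) = +1; sign now +1; continue with (1/15)
reached (1/15) = 1, so the symbol is +1

1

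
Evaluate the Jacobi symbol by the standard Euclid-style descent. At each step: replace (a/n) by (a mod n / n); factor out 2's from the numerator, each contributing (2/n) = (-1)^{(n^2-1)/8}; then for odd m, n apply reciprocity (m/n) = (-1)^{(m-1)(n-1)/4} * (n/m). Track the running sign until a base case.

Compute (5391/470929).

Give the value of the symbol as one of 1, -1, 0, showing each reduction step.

-1

reciprocity: (5391/470929) = +1·(470929/5391) since 5391 mod 4 = 3, 470929 mod 4 = 1; sign now +1
(470929/5391) = (1912/5391)   [reduce mod 5391]
1912 = 2^3·239; (2/5391) = +1 since 5391 mod 8 = 7, so (1912/5391) = (+1)^3·(239/5391); sign now +1
reciprocity: (239/5391) = -1·(5391/239) since 239 mod 4 = 3, 5391 mod 4 = 3; sign now -1
(5391/239) = (133/239)   [reduce mod 239]
reciprocity: (133/239) = +1·(239/133) since 133 mod 4 = 1, 239 mod 4 = 3; sign now -1
(239/133) = (106/133)   [reduce mod 133]
106 = 2^1·53; (2/133) = -1 since 133 mod 8 = 5, so (106/133) = (-1)^1·(53/133); sign now +1
reciprocity: (53/133) = +1·(133/53) since 53 mod 4 = 1, 133 mod 4 = 1; sign now +1
(133/53) = (27/53)   [reduce mod 53]
reciprocity: (27/53) = +1·(53/27) since 27 mod 4 = 3, 53 mod 4 = 1; sign now +1
(53/27) = (26/27)   [reduce mod 27]
26 = 2^1·13; (2/27) = -1 since 27 mod 8 = 3, so (26/27) = (-1)^1·(13/27); sign now -1
reciprocity: (13/27) = +1·(27/13) since 13 mod 4 = 1, 27 mod 4 = 3; sign now -1
(27/13) = (1/13)   [reduce mod 13]
(1/13) = 1; final value = sign = -1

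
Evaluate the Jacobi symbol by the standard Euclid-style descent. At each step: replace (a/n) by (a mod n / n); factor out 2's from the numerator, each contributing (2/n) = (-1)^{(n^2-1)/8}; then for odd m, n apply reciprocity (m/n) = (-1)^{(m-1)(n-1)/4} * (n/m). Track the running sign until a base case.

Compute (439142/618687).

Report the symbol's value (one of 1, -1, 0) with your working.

1

439142 = 2^1·219571; (2/618687) = +1 since 618687 mod 8 = 7, so (439142/618687) = (+1)^1·(219571/618687); sign now +1
reciprocity: (219571/618687) = -1·(618687/219571) since 219571 mod 4 = 3, 618687 mod 4 = 3; sign now -1
(618687/219571) = (179545/219571)   [reduce mod 219571]
reciprocity: (179545/219571) = +1·(219571/179545) since 179545 mod 4 = 1, 219571 mod 4 = 3; sign now -1
(219571/179545) = (40026/179545)   [reduce mod 179545]
40026 = 2^1·20013; (2/179545) = +1 since 179545 mod 8 = 1, so (40026/179545) = (+1)^1·(20013/179545); sign now -1
reciprocity: (20013/179545) = +1·(179545/20013) since 20013 mod 4 = 1, 179545 mod 4 = 1; sign now -1
(179545/20013) = (19441/20013)   [reduce mod 20013]
reciprocity: (19441/20013) = +1·(20013/19441) since 19441 mod 4 = 1, 20013 mod 4 = 1; sign now -1
(20013/19441) = (572/19441)   [reduce mod 19441]
572 = 2^2·143; (2/19441) = +1 since 19441 mod 8 = 1, so (572/19441) = (+1)^2·(143/19441); sign now -1
reciprocity: (143/19441) = +1·(19441/143) since 143 mod 4 = 3, 19441 mod 4 = 1; sign now -1
(19441/143) = (136/143)   [reduce mod 143]
136 = 2^3·17; (2/143) = +1 since 143 mod 8 = 7, so (136/143) = (+1)^3·(17/143); sign now -1
reciprocity: (17/143) = +1·(143/17) since 17 mod 4 = 1, 143 mod 4 = 3; sign now -1
(143/17) = (7/17)   [reduce mod 17]
reciprocity: (7/17) = +1·(17/7) since 7 mod 4 = 3, 17 mod 4 = 1; sign now -1
(17/7) = (3/7)   [reduce mod 7]
reciprocity: (3/7) = -1·(7/3) since 3 mod 4 = 3, 7 mod 4 = 3; sign now +1
(7/3) = (1/3)   [reduce mod 3]
(1/3) = 1; final value = sign = +1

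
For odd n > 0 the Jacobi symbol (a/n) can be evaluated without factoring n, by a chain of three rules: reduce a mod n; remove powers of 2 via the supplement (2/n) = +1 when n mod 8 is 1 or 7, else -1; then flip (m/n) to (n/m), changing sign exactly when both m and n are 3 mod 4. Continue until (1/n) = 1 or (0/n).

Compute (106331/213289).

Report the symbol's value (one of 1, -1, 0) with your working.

reciprocity: (106331/213289) = +1·(213289/106331) since 106331 mod 4 = 3, 213289 mod 4 = 1; sign now +1
(213289/106331) = (627/106331)   [reduce mod 106331]
reciprocity: (627/106331) = -1·(106331/627) since 627 mod 4 = 3, 106331 mod 4 = 3; sign now -1
(106331/627) = (368/627)   [reduce mod 627]
368 = 2^4·23; (2/627) = -1 since 627 mod 8 = 3, so (368/627) = (-1)^4·(23/627); sign now -1
reciprocity: (23/627) = -1·(627/23) since 23 mod 4 = 3, 627 mod 4 = 3; sign now +1
(627/23) = (6/23)   [reduce mod 23]
6 = 2^1·3; (2/23) = +1 since 23 mod 8 = 7, so (6/23) = (+1)^1·(3/23); sign now +1
reciprocity: (3/23) = -1·(23/3) since 3 mod 4 = 3, 23 mod 4 = 3; sign now -1
(23/3) = (2/3)   [reduce mod 3]
2 = 2^1·1; (2/3) = -1 since 3 mod 8 = 3, so (2/3) = (-1)^1·(1/3); sign now +1
(1/3) = 1; final value = sign = +1

1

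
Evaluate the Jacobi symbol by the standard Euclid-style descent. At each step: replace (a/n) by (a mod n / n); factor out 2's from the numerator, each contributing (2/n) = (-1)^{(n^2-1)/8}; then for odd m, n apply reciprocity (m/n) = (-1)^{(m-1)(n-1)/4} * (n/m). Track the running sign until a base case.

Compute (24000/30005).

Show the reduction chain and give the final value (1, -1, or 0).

24000 = 2^6·375; (2/30005) = -1 since 30005 mod 8 = 5, so (24000/30005) = (-1)^6·(375/30005); sign now +1
reciprocity: (375/30005) = +1·(30005/375) since 375 mod 4 = 3, 30005 mod 4 = 1; sign now +1
(30005/375) = (5/375)   [reduce mod 375]
reciprocity: (5/375) = +1·(375/5) since 5 mod 4 = 1, 375 mod 4 = 3; sign now +1
(375/5) = (0/5)   [reduce mod 5]
(0/5) = 0   [gcd(a, n) > 1]; final value = 0

0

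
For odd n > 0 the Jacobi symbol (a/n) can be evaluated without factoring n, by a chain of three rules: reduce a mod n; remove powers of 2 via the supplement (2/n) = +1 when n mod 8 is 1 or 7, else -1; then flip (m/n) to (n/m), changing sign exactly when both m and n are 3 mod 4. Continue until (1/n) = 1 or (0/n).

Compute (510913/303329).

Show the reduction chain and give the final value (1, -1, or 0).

(510913/303329): 510913 mod 303329 = 207584, so (510913/303329) = (207584/303329)
factor out 2^5: 207584 = 2^5·6487; with 303329 mod 8 = 1, (2/303329) = +1; sign now +1; continue with (6487/303329)
flip (6487/303329) -> (303329/6487): both odd, 6487 mod 4 = 3, 303329 mod 4 = 1, so the flip contributes +1; sign now +1
(303329/6487): 303329 mod 6487 = 4927, so (303329/6487) = (4927/6487)
flip (4927/6487) -> (6487/4927): both odd, 4927 mod 4 = 3, 6487 mod 4 = 3, so the flip contributes -1; sign now -1
(6487/4927): 6487 mod 4927 = 1560, so (6487/4927) = (1560/4927)
factor out 2^3: 1560 = 2^3·195; with 4927 mod 8 = 7, (2/4927) = +1; sign now -1; continue with (195/4927)
flip (195/4927) -> (4927/195): both odd, 195 mod 4 = 3, 4927 mod 4 = 3, so the flip contributes -1; sign now +1
(4927/195): 4927 mod 195 = 52, so (4927/195) = (52/195)
factor out 2^2: 52 = 2^2·13; with 195 mod 8 = 3, (2/195) = -1; sign now +1; continue with (13/195)
flip (13/195) -> (195/13): both odd, 13 mod 4 = 1, 195 mod 4 = 3, so the flip contributes +1; sign now +1
(195/13): 195 mod 13 = 0, so (195/13) = (0/13)
reached (0/13); gcd(a, n) > 1, so (0/13) = 0 and the symbol is 0

0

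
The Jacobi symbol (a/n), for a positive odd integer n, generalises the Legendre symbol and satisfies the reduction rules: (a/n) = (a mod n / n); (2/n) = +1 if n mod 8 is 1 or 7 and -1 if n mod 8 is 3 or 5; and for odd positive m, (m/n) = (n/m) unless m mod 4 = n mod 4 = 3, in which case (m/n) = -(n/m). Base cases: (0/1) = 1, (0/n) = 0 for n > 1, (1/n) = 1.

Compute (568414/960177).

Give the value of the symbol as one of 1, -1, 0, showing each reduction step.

-1

568414 = 2^1·284207; (2/960177) = +1 since 960177 mod 8 = 1, so (568414/960177) = (+1)^1·(284207/960177); sign now +1
reciprocity: (284207/960177) = +1·(960177/284207) since 284207 mod 4 = 3, 960177 mod 4 = 1; sign now +1
(960177/284207) = (107556/284207)   [reduce mod 284207]
107556 = 2^2·26889; (2/284207) = +1 since 284207 mod 8 = 7, so (107556/284207) = (+1)^2·(26889/284207); sign now +1
reciprocity: (26889/284207) = +1·(284207/26889) since 26889 mod 4 = 1, 284207 mod 4 = 3; sign now +1
(284207/26889) = (15317/26889)   [reduce mod 26889]
reciprocity: (15317/26889) = +1·(26889/15317) since 15317 mod 4 = 1, 26889 mod 4 = 1; sign now +1
(26889/15317) = (11572/15317)   [reduce mod 15317]
11572 = 2^2·2893; (2/15317) = -1 since 15317 mod 8 = 5, so (11572/15317) = (-1)^2·(2893/15317); sign now +1
reciprocity: (2893/15317) = +1·(15317/2893) since 2893 mod 4 = 1, 15317 mod 4 = 1; sign now +1
(15317/2893) = (852/2893)   [reduce mod 2893]
852 = 2^2·213; (2/2893) = -1 since 2893 mod 8 = 5, so (852/2893) = (-1)^2·(213/2893); sign now +1
reciprocity: (213/2893) = +1·(2893/213) since 213 mod 4 = 1, 2893 mod 4 = 1; sign now +1
(2893/213) = (124/213)   [reduce mod 213]
124 = 2^2·31; (2/213) = -1 since 213 mod 8 = 5, so (124/213) = (-1)^2·(31/213); sign now +1
reciprocity: (31/213) = +1·(213/31) since 31 mod 4 = 3, 213 mod 4 = 1; sign now +1
(213/31) = (27/31)   [reduce mod 31]
reciprocity: (27/31) = -1·(31/27) since 27 mod 4 = 3, 31 mod 4 = 3; sign now -1
(31/27) = (4/27)   [reduce mod 27]
4 = 2^2·1; (2/27) = -1 since 27 mod 8 = 3, so (4/27) = (-1)^2·(1/27); sign now -1
(1/27) = 1; final value = sign = -1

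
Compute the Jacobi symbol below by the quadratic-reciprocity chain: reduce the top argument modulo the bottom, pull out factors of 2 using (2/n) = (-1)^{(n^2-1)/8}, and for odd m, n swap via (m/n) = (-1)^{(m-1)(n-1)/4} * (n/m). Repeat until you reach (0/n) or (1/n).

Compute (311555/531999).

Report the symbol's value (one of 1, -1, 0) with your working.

flip (311555/531999) -> (531999/311555): both odd, 311555 mod 4 = 3, 531999 mod 4 = 3, so the flip contributes -1; sign now -1
(531999/311555): 531999 mod 311555 = 220444, so (531999/311555) = (220444/311555)
factor out 2^2: 220444 = 2^2·55111; with 311555 mod 8 = 3, (2/311555) = -1; sign now -1; continue with (55111/311555)
flip (55111/311555) -> (311555/55111): both odd, 55111 mod 4 = 3, 311555 mod 4 = 3, so the flip contributes -1; sign now +1
(311555/55111): 311555 mod 55111 = 36000, so (311555/55111) = (36000/55111)
factor out 2^5: 36000 = 2^5·1125; with 55111 mod 8 = 7, (2/55111) = +1; sign now +1; continue with (1125/55111)
flip (1125/55111) -> (55111/1125): both odd, 1125 mod 4 = 1, 55111 mod 4 = 3, so the flip contributes +1; sign now +1
(55111/1125): 55111 mod 1125 = 1111, so (55111/1125) = (1111/1125)
flip (1111/1125) -> (1125/1111): both odd, 1111 mod 4 = 3, 1125 mod 4 = 1, so the flip contributes +1; sign now +1
(1125/1111): 1125 mod 1111 = 14, so (1125/1111) = (14/1111)
factor out 2^1: 14 = 2^1·7; with 1111 mod 8 = 7, (2/1111) = +1; sign now +1; continue with (7/1111)
flip (7/1111) -> (1111/7): both odd, 7 mod 4 = 3, 1111 mod 4 = 3, so the flip contributes -1; sign now -1
(1111/7): 1111 mod 7 = 5, so (1111/7) = (5/7)
flip (5/7) -> (7/5): both odd, 5 mod 4 = 1, 7 mod 4 = 3, so the flip contributes +1; sign now -1
(7/5): 7 mod 5 = 2, so (7/5) = (2/5)
factor out 2^1: 2 = 2^1·1; with 5 mod 8 = 5, (2/5) = -1; sign now +1; continue with (1/5)
reached (1/5) = 1, so the symbol is +1

1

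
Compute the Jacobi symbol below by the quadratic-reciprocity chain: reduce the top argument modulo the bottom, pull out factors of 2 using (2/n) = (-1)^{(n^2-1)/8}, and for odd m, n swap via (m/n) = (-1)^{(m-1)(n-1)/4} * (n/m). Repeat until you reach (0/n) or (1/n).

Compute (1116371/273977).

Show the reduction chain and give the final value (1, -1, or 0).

(1116371/273977): 1116371 mod 273977 = 20463, so (1116371/273977) = (20463/273977)
flip (20463/273977) -> (273977/20463): both odd, 20463 mod 4 = 3, 273977 mod 4 = 1, so the flip contributes +1; sign now +1
(273977/20463): 273977 mod 20463 = 7958, so (273977/20463) = (7958/20463)
factor out 2^1: 7958 = 2^1·3979; with 20463 mod 8 = 7, (2/20463) = +1; sign now +1; continue with (3979/20463)
flip (3979/20463) -> (20463/3979): both odd, 3979 mod 4 = 3, 20463 mod 4 = 3, so the flip contributes -1; sign now -1
(20463/3979): 20463 mod 3979 = 568, so (20463/3979) = (568/3979)
factor out 2^3: 568 = 2^3·71; with 3979 mod 8 = 3, (2/3979) = -1; sign now +1; continue with (71/3979)
flip (71/3979) -> (3979/71): both odd, 71 mod 4 = 3, 3979 mod 4 = 3, so the flip contributes -1; sign now -1
(3979/71): 3979 mod 71 = 3, so (3979/71) = (3/71)
flip (3/71) -> (71/3): both odd, 3 mod 4 = 3, 71 mod 4 = 3, so the flip contributes -1; sign now +1
(71/3): 71 mod 3 = 2, so (71/3) = (2/3)
factor out 2^1: 2 = 2^1·1; with 3 mod 8 = 3, (2/3) = -1; sign now -1; continue with (1/3)
reached (1/3) = 1, so the symbol is -1

-1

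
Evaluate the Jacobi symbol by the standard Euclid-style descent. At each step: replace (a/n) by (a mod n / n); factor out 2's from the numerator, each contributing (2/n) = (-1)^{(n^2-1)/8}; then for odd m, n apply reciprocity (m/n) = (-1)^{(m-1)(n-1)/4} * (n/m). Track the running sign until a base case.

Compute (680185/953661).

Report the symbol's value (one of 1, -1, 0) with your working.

-1

flip (680185/953661) -> (953661/680185): both odd, 680185 mod 4 = 1, 953661 mod 4 = 1, so the flip contributes +1; sign now +1
(953661/680185): 953661 mod 680185 = 273476, so (953661/680185) = (273476/680185)
factor out 2^2: 273476 = 2^2·68369; with 680185 mod 8 = 1, (2/680185) = +1; sign now +1; continue with (68369/680185)
flip (68369/680185) -> (680185/68369): both odd, 68369 mod 4 = 1, 680185 mod 4 = 1, so the flip contributes +1; sign now +1
(680185/68369): 680185 mod 68369 = 64864, so (680185/68369) = (64864/68369)
factor out 2^5: 64864 = 2^5·2027; with 68369 mod 8 = 1, (2/68369) = +1; sign now +1; continue with (2027/68369)
flip (2027/68369) -> (68369/2027): both odd, 2027 mod 4 = 3, 68369 mod 4 = 1, so the flip contributes +1; sign now +1
(68369/2027): 68369 mod 2027 = 1478, so (68369/2027) = (1478/2027)
factor out 2^1: 1478 = 2^1·739; with 2027 mod 8 = 3, (2/2027) = -1; sign now -1; continue with (739/2027)
flip (739/2027) -> (2027/739): both odd, 739 mod 4 = 3, 2027 mod 4 = 3, so the flip contributes -1; sign now +1
(2027/739): 2027 mod 739 = 549, so (2027/739) = (549/739)
flip (549/739) -> (739/549): both odd, 549 mod 4 = 1, 739 mod 4 = 3, so the flip contributes +1; sign now +1
(739/549): 739 mod 549 = 190, so (739/549) = (190/549)
factor out 2^1: 190 = 2^1·95; with 549 mod 8 = 5, (2/549) = -1; sign now -1; continue with (95/549)
flip (95/549) -> (549/95): both odd, 95 mod 4 = 3, 549 mod 4 = 1, so the flip contributes +1; sign now -1
(549/95): 549 mod 95 = 74, so (549/95) = (74/95)
factor out 2^1: 74 = 2^1·37; with 95 mod 8 = 7, (2/95) = +1; sign now -1; continue with (37/95)
flip (37/95) -> (95/37): both odd, 37 mod 4 = 1, 95 mod 4 = 3, so the flip contributes +1; sign now -1
(95/37): 95 mod 37 = 21, so (95/37) = (21/37)
flip (21/37) -> (37/21): both odd, 21 mod 4 = 1, 37 mod 4 = 1, so the flip contributes +1; sign now -1
(37/21): 37 mod 21 = 16, so (37/21) = (16/21)
factor out 2^4: 16 = 2^4·1; with 21 mod 8 = 5, (2/21) = -1; sign now -1; continue with (1/21)
reached (1/21) = 1, so the symbol is -1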